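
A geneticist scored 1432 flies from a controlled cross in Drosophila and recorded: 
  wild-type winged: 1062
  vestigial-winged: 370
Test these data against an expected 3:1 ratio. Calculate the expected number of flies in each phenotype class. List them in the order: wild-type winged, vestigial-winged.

1074, 358

Expected counts for N = 1432 under a 3:1 ratio (total parts = 4):
  wild-type winged: 1432 × 3/4 = 1074
  vestigial-winged: 1432 × 1/4 = 358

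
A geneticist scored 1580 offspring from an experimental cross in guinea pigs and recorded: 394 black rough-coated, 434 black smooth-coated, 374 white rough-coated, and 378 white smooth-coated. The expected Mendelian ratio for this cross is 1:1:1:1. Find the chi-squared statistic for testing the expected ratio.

5.701

Total ratio parts = 4. Expected numbers out of 1580:
  black rough-coated: 1580 × 1/4 = 395
  black smooth-coated: 1580 × 1/4 = 395
  white rough-coated: 1580 × 1/4 = 395
  white smooth-coated: 1580 × 1/4 = 395
χ² = Σ (O − E)² / E
  black rough-coated: (394 − 395)² / 395 = 0.0025
  black smooth-coated: (434 − 395)² / 395 = 3.8506
  white rough-coated: (374 − 395)² / 395 = 1.1165
  white smooth-coated: (378 − 395)² / 395 = 0.7316
χ² = 0.0025 + 3.8506 + 1.1165 + 0.7316 = 5.7012 ≈ 5.701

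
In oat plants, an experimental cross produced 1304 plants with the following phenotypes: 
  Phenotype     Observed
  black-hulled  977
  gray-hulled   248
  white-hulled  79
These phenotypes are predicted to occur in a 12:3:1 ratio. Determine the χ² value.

0.128

Total ratio parts = 16. Expected numbers out of 1304:
  black-hulled: 1304 × 12/16 = 978
  gray-hulled: 1304 × 3/16 = 244.5
  white-hulled: 1304 × 1/16 = 81.5
χ² = Σ (O − E)² / E
  black-hulled: (977 − 978)² / 978 = 0.0010
  gray-hulled: (248 − 244.5)² / 244.5 = 0.0501
  white-hulled: (79 − 81.5)² / 81.5 = 0.0767
χ² = 0.0010 + 0.0501 + 0.0767 = 0.1278 ≈ 0.128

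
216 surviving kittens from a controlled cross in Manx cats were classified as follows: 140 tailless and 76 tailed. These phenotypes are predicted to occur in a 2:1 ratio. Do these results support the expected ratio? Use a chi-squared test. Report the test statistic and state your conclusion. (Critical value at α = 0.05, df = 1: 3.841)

0.333; consistent

Expected counts for N = 216 under a 2:1 ratio (total parts = 3):
  tailless: 216 × 2/3 = 144
  tailed: 216 × 1/3 = 72
χ² = Σ (O − E)² / E
  tailless: (140 − 144)² / 144 = 0.1111
  tailed: (76 − 72)² / 72 = 0.2222
χ² = 0.1111 + 0.2222 = 0.3333 ≈ 0.333
Degrees of freedom = 2 − 1 = 1; critical value at α = 0.05 is 3.841.
Since 0.333 < 3.841, we fail to reject the null hypothesis — the data are consistent with the 2:1 ratio.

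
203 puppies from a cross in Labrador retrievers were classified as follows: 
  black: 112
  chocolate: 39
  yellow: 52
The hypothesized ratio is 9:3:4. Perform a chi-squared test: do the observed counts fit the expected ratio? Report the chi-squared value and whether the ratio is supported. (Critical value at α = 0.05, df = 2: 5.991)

Expected counts for N = 203 under a 9:3:4 ratio (total parts = 16):
  black: 203 × 9/16 = 114.1875
  chocolate: 203 × 3/16 = 38.0625
  yellow: 203 × 4/16 = 50.75
χ² = Σ (O − E)² / E
  black: (112 − 114.1875)² / 114.1875 = 0.0419
  chocolate: (39 − 38.0625)² / 38.0625 = 0.0231
  yellow: (52 − 50.75)² / 50.75 = 0.0308
χ² = 0.0419 + 0.0231 + 0.0308 = 0.0958 ≈ 0.096
Degrees of freedom = 3 − 1 = 2; critical value at α = 0.05 is 5.991.
Since 0.096 < 5.991, we fail to reject the null hypothesis — the data are consistent with the 9:3:4 ratio.

0.096; consistent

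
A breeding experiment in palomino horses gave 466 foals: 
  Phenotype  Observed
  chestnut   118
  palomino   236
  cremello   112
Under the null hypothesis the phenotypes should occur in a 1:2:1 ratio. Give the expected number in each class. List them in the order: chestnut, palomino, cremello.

116.5, 233, 116.5

The 1:2:1 ratio has 4 parts, so with N = 466 the expected counts are:
  chestnut: 466 × 1/4 = 116.5
  palomino: 466 × 2/4 = 233
  cremello: 466 × 1/4 = 116.5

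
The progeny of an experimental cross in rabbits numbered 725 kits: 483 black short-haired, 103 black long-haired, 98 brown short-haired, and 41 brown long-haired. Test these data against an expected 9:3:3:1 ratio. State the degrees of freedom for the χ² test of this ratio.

3

A goodness-of-fit test with 4 phenotype classes has df = 4 − 1 = 3.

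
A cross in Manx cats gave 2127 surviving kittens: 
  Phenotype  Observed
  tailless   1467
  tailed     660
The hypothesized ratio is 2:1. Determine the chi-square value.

Under the 2:1 hypothesis (Σ ratio = 3, N = 2127):
  tailless: 2127 × 2/3 = 1418
  tailed: 2127 × 1/3 = 709
χ² = Σ (O − E)² / E
  tailless: (1467 − 1418)² / 1418 = 1.6932
  tailed: (660 − 709)² / 709 = 3.3865
χ² = 1.6932 + 3.3865 = 5.0797 ≈ 5.080

5.080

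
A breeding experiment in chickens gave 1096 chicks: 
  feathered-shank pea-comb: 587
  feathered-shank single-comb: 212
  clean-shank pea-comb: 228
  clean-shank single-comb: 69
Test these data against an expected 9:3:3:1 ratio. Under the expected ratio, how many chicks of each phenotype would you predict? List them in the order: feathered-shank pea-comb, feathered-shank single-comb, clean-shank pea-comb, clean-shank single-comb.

Total ratio parts = 16. Expected numbers out of 1096:
  feathered-shank pea-comb: 1096 × 9/16 = 616.5
  feathered-shank single-comb: 1096 × 3/16 = 205.5
  clean-shank pea-comb: 1096 × 3/16 = 205.5
  clean-shank single-comb: 1096 × 1/16 = 68.5

616.5, 205.5, 205.5, 68.5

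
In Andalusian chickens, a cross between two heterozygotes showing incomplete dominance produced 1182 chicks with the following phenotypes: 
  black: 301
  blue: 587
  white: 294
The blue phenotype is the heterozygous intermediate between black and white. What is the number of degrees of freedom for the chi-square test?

With incomplete dominance, a heterozygote × heterozygote cross gives a 1:2:1 phenotypic ratio.
A goodness-of-fit test with 3 phenotype classes has df = 3 − 1 = 2.

2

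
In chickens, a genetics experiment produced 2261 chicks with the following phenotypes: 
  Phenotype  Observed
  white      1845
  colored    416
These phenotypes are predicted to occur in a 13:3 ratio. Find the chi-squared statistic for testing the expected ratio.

0.183

The 13:3 ratio has 16 parts, so with N = 2261 the expected counts are:
  white: 2261 × 13/16 = 1837.0625
  colored: 2261 × 3/16 = 423.9375
χ² = Σ (O − E)² / E
  white: (1845 − 1837.0625)² / 1837.0625 = 0.0343
  colored: (416 − 423.9375)² / 423.9375 = 0.1486
χ² = 0.0343 + 0.1486 = 0.1829 ≈ 0.183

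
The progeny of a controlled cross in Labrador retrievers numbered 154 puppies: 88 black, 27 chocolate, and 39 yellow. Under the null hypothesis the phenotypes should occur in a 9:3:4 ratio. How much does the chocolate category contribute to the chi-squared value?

0.122

Total ratio parts = 16. Expected numbers out of 154:
  black: 154 × 9/16 = 86.625
  chocolate: 154 × 3/16 = 28.875
  yellow: 154 × 4/16 = 38.5
Contribution of chocolate: (27 − 28.875)² / 28.875 = 0.1218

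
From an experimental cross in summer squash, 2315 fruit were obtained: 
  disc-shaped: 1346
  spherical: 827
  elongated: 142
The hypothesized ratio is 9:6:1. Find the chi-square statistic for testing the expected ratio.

Under the 9:6:1 hypothesis (Σ ratio = 16, N = 2315):
  disc-shaped: 2315 × 9/16 = 1302.1875
  spherical: 2315 × 6/16 = 868.125
  elongated: 2315 × 1/16 = 144.6875
χ² = Σ (O − E)² / E
  disc-shaped: (1346 − 1302.1875)² / 1302.1875 = 1.4741
  spherical: (827 − 868.125)² / 868.125 = 1.9482
  elongated: (142 − 144.6875)² / 144.6875 = 0.0499
χ² = 1.4741 + 1.9482 + 0.0499 = 3.4722 ≈ 3.472

3.472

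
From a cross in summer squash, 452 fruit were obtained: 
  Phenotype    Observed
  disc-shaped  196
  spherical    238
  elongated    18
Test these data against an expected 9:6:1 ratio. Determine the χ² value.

Under the 9:6:1 hypothesis (Σ ratio = 16, N = 452):
  disc-shaped: 452 × 9/16 = 254.25
  spherical: 452 × 6/16 = 169.5
  elongated: 452 × 1/16 = 28.25
χ² = Σ (O − E)² / E
  disc-shaped: (196 − 254.25)² / 254.25 = 13.3454
  spherical: (238 − 169.5)² / 169.5 = 27.6829
  elongated: (18 − 28.25)² / 28.25 = 3.7190
χ² = 13.3454 + 27.6829 + 3.7190 = 44.7473 ≈ 44.747

44.747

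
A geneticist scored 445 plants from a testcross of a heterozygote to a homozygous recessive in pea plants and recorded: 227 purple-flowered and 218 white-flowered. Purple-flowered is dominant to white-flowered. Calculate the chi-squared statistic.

A testcross of a heterozygote (Aa × aa) gives a 1:1 phenotypic ratio.
Total ratio parts = 2. Expected numbers out of 445:
  purple-flowered: 445 × 1/2 = 222.5
  white-flowered: 445 × 1/2 = 222.5
χ² = Σ (O − E)² / E
  purple-flowered: (227 − 222.5)² / 222.5 = 0.0910
  white-flowered: (218 − 222.5)² / 222.5 = 0.0910
χ² = 0.0910 + 0.0910 = 0.182

0.182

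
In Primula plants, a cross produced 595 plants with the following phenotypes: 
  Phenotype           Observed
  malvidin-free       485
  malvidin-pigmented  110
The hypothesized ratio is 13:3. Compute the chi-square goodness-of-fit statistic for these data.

0.027

Under the 13:3 hypothesis (Σ ratio = 16, N = 595):
  malvidin-free: 595 × 13/16 = 483.4375
  malvidin-pigmented: 595 × 3/16 = 111.5625
χ² = Σ (O − E)² / E
  malvidin-free: (485 − 483.4375)² / 483.4375 = 0.0051
  malvidin-pigmented: (110 − 111.5625)² / 111.5625 = 0.0219
χ² = 0.0051 + 0.0219 = 0.027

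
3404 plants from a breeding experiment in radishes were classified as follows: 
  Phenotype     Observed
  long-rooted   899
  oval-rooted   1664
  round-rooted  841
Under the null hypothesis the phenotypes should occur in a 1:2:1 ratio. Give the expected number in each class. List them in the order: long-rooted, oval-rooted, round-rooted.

851, 1702, 851

Expected counts for N = 3404 under a 1:2:1 ratio (total parts = 4):
  long-rooted: 3404 × 1/4 = 851
  oval-rooted: 3404 × 2/4 = 1702
  round-rooted: 3404 × 1/4 = 851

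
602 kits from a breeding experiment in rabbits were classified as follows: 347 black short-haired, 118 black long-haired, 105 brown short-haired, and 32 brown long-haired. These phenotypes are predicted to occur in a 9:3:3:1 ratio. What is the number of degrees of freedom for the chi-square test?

A goodness-of-fit test with 4 phenotype classes has df = 4 − 1 = 3.

3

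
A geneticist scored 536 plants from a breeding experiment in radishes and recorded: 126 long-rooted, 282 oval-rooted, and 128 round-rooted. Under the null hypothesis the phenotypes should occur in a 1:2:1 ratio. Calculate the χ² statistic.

1.478

Expected counts for N = 536 under a 1:2:1 ratio (total parts = 4):
  long-rooted: 536 × 1/4 = 134
  oval-rooted: 536 × 2/4 = 268
  round-rooted: 536 × 1/4 = 134
χ² = Σ (O − E)² / E
  long-rooted: (126 − 134)² / 134 = 0.4776
  oval-rooted: (282 − 268)² / 268 = 0.7313
  round-rooted: (128 − 134)² / 134 = 0.2687
χ² = 0.4776 + 0.7313 + 0.2687 = 1.4776 ≈ 1.478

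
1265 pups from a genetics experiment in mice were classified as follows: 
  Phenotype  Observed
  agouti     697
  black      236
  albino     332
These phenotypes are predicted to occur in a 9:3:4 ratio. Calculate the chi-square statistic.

Total ratio parts = 16. Expected numbers out of 1265:
  agouti: 1265 × 9/16 = 711.5625
  black: 1265 × 3/16 = 237.1875
  albino: 1265 × 4/16 = 316.25
χ² = Σ (O − E)² / E
  agouti: (697 − 711.5625)² / 711.5625 = 0.2980
  black: (236 − 237.1875)² / 237.1875 = 0.0059
  albino: (332 − 316.25)² / 316.25 = 0.7844
χ² = 0.2980 + 0.0059 + 0.7844 = 1.0883 ≈ 1.088

1.088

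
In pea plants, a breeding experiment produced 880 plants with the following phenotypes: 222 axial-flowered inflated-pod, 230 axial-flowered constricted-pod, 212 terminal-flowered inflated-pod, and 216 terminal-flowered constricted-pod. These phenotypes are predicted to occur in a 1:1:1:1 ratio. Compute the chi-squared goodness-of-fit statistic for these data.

0.836

The 1:1:1:1 ratio has 4 parts, so with N = 880 the expected counts are:
  axial-flowered inflated-pod: 880 × 1/4 = 220
  axial-flowered constricted-pod: 880 × 1/4 = 220
  terminal-flowered inflated-pod: 880 × 1/4 = 220
  terminal-flowered constricted-pod: 880 × 1/4 = 220
χ² = Σ (O − E)² / E
  axial-flowered inflated-pod: (222 − 220)² / 220 = 0.0182
  axial-flowered constricted-pod: (230 − 220)² / 220 = 0.4545
  terminal-flowered inflated-pod: (212 − 220)² / 220 = 0.2909
  terminal-flowered constricted-pod: (216 − 220)² / 220 = 0.0727
χ² = 0.0182 + 0.4545 + 0.2909 + 0.0727 = 0.8363 ≈ 0.836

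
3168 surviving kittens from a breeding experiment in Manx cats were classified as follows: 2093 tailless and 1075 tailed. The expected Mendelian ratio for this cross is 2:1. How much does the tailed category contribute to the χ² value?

0.342

Under the 2:1 hypothesis (Σ ratio = 3, N = 3168):
  tailless: 3168 × 2/3 = 2112
  tailed: 3168 × 1/3 = 1056
Contribution of tailed: (1075 − 1056)² / 1056 = 0.3419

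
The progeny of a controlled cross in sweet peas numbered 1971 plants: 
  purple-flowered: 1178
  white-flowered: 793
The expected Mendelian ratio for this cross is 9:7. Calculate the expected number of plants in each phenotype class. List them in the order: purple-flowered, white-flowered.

1108.6875, 862.3125

Total ratio parts = 16. Expected numbers out of 1971:
  purple-flowered: 1971 × 9/16 = 1108.6875
  white-flowered: 1971 × 7/16 = 862.3125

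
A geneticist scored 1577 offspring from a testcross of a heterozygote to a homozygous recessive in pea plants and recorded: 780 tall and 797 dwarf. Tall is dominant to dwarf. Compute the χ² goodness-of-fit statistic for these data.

A testcross of a heterozygote (Aa × aa) gives a 1:1 phenotypic ratio.
Expected counts for N = 1577 under a 1:1 ratio (total parts = 2):
  tall: 1577 × 1/2 = 788.5
  dwarf: 1577 × 1/2 = 788.5
χ² = Σ (O − E)² / E
  tall: (780 − 788.5)² / 788.5 = 0.0916
  dwarf: (797 − 788.5)² / 788.5 = 0.0916
χ² = 0.0916 + 0.0916 = 0.1832 ≈ 0.183

0.183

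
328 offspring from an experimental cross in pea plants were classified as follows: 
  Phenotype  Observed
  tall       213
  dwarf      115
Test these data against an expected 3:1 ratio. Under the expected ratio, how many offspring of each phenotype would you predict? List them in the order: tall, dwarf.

Expected counts for N = 328 under a 3:1 ratio (total parts = 4):
  tall: 328 × 3/4 = 246
  dwarf: 328 × 1/4 = 82

246, 82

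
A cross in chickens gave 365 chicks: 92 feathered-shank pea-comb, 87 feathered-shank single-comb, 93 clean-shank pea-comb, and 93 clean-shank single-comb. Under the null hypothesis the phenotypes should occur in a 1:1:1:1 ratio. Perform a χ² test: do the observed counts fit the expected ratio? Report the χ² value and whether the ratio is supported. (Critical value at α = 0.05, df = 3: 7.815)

The 1:1:1:1 ratio has 4 parts, so with N = 365 the expected counts are:
  feathered-shank pea-comb: 365 × 1/4 = 91.25
  feathered-shank single-comb: 365 × 1/4 = 91.25
  clean-shank pea-comb: 365 × 1/4 = 91.25
  clean-shank single-comb: 365 × 1/4 = 91.25
χ² = Σ (O − E)² / E
  feathered-shank pea-comb: (92 − 91.25)² / 91.25 = 0.0062
  feathered-shank single-comb: (87 − 91.25)² / 91.25 = 0.1979
  clean-shank pea-comb: (93 − 91.25)² / 91.25 = 0.0336
  clean-shank single-comb: (93 − 91.25)² / 91.25 = 0.0336
χ² = 0.0062 + 0.1979 + 0.0336 + 0.0336 = 0.2713 ≈ 0.271
Degrees of freedom = 4 − 1 = 3; critical value at α = 0.05 is 7.815.
Since 0.271 < 7.815, we fail to reject the null hypothesis — the data are consistent with the 1:1:1:1 ratio.

0.271; consistent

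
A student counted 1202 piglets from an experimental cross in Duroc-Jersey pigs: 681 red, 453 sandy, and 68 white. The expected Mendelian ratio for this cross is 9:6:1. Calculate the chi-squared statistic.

The 9:6:1 ratio has 16 parts, so with N = 1202 the expected counts are:
  red: 1202 × 9/16 = 676.125
  sandy: 1202 × 6/16 = 450.75
  white: 1202 × 1/16 = 75.125
χ² = Σ (O − E)² / E
  red: (681 − 676.125)² / 676.125 = 0.0351
  sandy: (453 − 450.75)² / 450.75 = 0.0112
  white: (68 − 75.125)² / 75.125 = 0.6757
χ² = 0.0351 + 0.0112 + 0.6757 = 0.722

0.722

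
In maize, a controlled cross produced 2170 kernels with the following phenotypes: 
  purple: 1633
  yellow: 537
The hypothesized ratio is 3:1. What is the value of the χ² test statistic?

0.074

The 3:1 ratio has 4 parts, so with N = 2170 the expected counts are:
  purple: 2170 × 3/4 = 1627.5
  yellow: 2170 × 1/4 = 542.5
χ² = Σ (O − E)² / E
  purple: (1633 − 1627.5)² / 1627.5 = 0.0186
  yellow: (537 − 542.5)² / 542.5 = 0.0558
χ² = 0.0186 + 0.0558 = 0.0744 ≈ 0.074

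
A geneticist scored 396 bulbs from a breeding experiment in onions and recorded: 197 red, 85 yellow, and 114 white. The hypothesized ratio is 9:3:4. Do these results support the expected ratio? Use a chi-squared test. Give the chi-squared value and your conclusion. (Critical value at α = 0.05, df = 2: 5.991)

6.806; not consistent

The 9:3:4 ratio has 16 parts, so with N = 396 the expected counts are:
  red: 396 × 9/16 = 222.75
  yellow: 396 × 3/16 = 74.25
  white: 396 × 4/16 = 99
χ² = Σ (O − E)² / E
  red: (197 − 222.75)² / 222.75 = 2.9767
  yellow: (85 − 74.25)² / 74.25 = 1.5564
  white: (114 − 99)² / 99 = 2.2727
χ² = 2.9767 + 1.5564 + 2.2727 = 6.8058 ≈ 6.806
Degrees of freedom = 3 − 1 = 2; critical value at α = 0.05 is 5.991.
Since 6.806 > 5.991, we reject the null hypothesis — the data do not fit the 9:3:4 ratio.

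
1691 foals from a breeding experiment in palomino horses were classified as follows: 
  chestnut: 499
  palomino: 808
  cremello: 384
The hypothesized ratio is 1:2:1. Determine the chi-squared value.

Expected counts for N = 1691 under a 1:2:1 ratio (total parts = 4):
  chestnut: 1691 × 1/4 = 422.75
  palomino: 1691 × 2/4 = 845.5
  cremello: 1691 × 1/4 = 422.75
χ² = Σ (O − E)² / E
  chestnut: (499 − 422.75)² / 422.75 = 13.7530
  palomino: (808 − 845.5)² / 845.5 = 1.6632
  cremello: (384 − 422.75)² / 422.75 = 3.5519
χ² = 13.7530 + 1.6632 + 3.5519 = 18.9681 ≈ 18.968

18.968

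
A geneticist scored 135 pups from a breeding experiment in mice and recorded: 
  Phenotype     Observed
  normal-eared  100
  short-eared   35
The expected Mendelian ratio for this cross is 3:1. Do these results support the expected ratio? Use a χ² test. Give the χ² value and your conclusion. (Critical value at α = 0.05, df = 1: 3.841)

Under the 3:1 hypothesis (Σ ratio = 4, N = 135):
  normal-eared: 135 × 3/4 = 101.25
  short-eared: 135 × 1/4 = 33.75
χ² = Σ (O − E)² / E
  normal-eared: (100 − 101.25)² / 101.25 = 0.0154
  short-eared: (35 − 33.75)² / 33.75 = 0.0463
χ² = 0.0154 + 0.0463 = 0.0617 ≈ 0.062
Degrees of freedom = 2 − 1 = 1; critical value at α = 0.05 is 3.841.
Since 0.062 < 3.841, we fail to reject the null hypothesis — the data are consistent with the 3:1 ratio.

0.062; consistent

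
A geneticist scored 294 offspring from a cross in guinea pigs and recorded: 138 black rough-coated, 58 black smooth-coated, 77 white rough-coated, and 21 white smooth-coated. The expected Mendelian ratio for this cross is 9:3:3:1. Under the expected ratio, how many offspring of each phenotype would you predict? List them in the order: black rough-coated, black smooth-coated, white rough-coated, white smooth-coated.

165.375, 55.125, 55.125, 18.375

Under the 9:3:3:1 hypothesis (Σ ratio = 16, N = 294):
  black rough-coated: 294 × 9/16 = 165.375
  black smooth-coated: 294 × 3/16 = 55.125
  white rough-coated: 294 × 3/16 = 55.125
  white smooth-coated: 294 × 1/16 = 18.375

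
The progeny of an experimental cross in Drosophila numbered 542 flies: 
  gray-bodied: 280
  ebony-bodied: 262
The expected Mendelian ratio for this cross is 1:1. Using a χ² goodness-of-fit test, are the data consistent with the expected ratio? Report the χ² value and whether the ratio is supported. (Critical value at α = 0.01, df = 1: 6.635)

Under the 1:1 hypothesis (Σ ratio = 2, N = 542):
  gray-bodied: 542 × 1/2 = 271
  ebony-bodied: 542 × 1/2 = 271
χ² = Σ (O − E)² / E
  gray-bodied: (280 − 271)² / 271 = 0.2989
  ebony-bodied: (262 − 271)² / 271 = 0.2989
χ² = 0.2989 + 0.2989 = 0.5978 ≈ 0.598
Degrees of freedom = 2 − 1 = 1; critical value at α = 0.01 is 6.635.
Since 0.598 < 6.635, we fail to reject the null hypothesis — the data are consistent with the 1:1 ratio.

0.598; consistent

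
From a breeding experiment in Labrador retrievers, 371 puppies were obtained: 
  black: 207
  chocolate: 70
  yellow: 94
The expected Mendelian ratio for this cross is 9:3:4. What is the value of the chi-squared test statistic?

0.033

The 9:3:4 ratio has 16 parts, so with N = 371 the expected counts are:
  black: 371 × 9/16 = 208.6875
  chocolate: 371 × 3/16 = 69.5625
  yellow: 371 × 4/16 = 92.75
χ² = Σ (O − E)² / E
  black: (207 − 208.6875)² / 208.6875 = 0.0136
  chocolate: (70 − 69.5625)² / 69.5625 = 0.0028
  yellow: (94 − 92.75)² / 92.75 = 0.0168
χ² = 0.0136 + 0.0028 + 0.0168 = 0.0332 ≈ 0.033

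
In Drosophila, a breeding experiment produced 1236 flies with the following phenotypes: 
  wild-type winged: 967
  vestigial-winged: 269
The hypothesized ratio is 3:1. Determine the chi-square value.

Total ratio parts = 4. Expected numbers out of 1236:
  wild-type winged: 1236 × 3/4 = 927
  vestigial-winged: 1236 × 1/4 = 309
χ² = Σ (O − E)² / E
  wild-type winged: (967 − 927)² / 927 = 1.7260
  vestigial-winged: (269 − 309)² / 309 = 5.1780
χ² = 1.7260 + 5.1780 = 6.904

6.904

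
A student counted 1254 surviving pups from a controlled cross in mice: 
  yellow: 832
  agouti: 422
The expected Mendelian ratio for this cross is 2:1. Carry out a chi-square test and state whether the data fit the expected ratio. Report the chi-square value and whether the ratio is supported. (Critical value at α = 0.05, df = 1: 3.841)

Expected counts for N = 1254 under a 2:1 ratio (total parts = 3):
  yellow: 1254 × 2/3 = 836
  agouti: 1254 × 1/3 = 418
χ² = Σ (O − E)² / E
  yellow: (832 − 836)² / 836 = 0.0191
  agouti: (422 − 418)² / 418 = 0.0383
χ² = 0.0191 + 0.0383 = 0.0574 ≈ 0.057
Degrees of freedom = 2 − 1 = 1; critical value at α = 0.05 is 3.841.
Since 0.057 < 3.841, we fail to reject the null hypothesis — the data are consistent with the 2:1 ratio.

0.057; consistent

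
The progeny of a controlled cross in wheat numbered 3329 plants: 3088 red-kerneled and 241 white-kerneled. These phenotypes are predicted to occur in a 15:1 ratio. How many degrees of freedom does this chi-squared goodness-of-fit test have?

A goodness-of-fit test with 2 phenotype classes has df = 2 − 1 = 1.

1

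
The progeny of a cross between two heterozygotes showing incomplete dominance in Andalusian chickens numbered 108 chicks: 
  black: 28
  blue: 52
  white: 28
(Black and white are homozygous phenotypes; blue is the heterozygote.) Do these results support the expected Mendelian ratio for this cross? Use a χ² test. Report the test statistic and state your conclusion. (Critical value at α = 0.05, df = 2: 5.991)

With incomplete dominance, a heterozygote × heterozygote cross gives a 1:2:1 phenotypic ratio.
Expected counts for N = 108 under a 1:2:1 ratio (total parts = 4):
  black: 108 × 1/4 = 27
  blue: 108 × 2/4 = 54
  white: 108 × 1/4 = 27
χ² = Σ (O − E)² / E
  black: (28 − 27)² / 27 = 0.0370
  blue: (52 − 54)² / 54 = 0.0741
  white: (28 − 27)² / 27 = 0.0370
χ² = 0.0370 + 0.0741 + 0.0370 = 0.1481 ≈ 0.148
Degrees of freedom = 3 − 1 = 2; critical value at α = 0.05 is 5.991.
Since 0.148 < 5.991, we fail to reject the null hypothesis — the data are consistent with the 1:2:1 ratio.

0.148; consistent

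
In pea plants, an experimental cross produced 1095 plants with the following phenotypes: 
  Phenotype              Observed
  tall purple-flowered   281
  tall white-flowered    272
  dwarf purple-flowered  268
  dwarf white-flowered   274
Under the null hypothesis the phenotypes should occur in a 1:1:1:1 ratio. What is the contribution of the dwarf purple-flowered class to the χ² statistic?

0.121

Under the 1:1:1:1 hypothesis (Σ ratio = 4, N = 1095):
  tall purple-flowered: 1095 × 1/4 = 273.75
  tall white-flowered: 1095 × 1/4 = 273.75
  dwarf purple-flowered: 1095 × 1/4 = 273.75
  dwarf white-flowered: 1095 × 1/4 = 273.75
Contribution of dwarf purple-flowered: (268 − 273.75)² / 273.75 = 0.1208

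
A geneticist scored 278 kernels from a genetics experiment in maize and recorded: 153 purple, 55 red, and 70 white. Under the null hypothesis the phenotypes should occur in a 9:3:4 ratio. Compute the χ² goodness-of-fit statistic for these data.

Expected counts for N = 278 under a 9:3:4 ratio (total parts = 16):
  purple: 278 × 9/16 = 156.375
  red: 278 × 3/16 = 52.125
  white: 278 × 4/16 = 69.5
χ² = Σ (O − E)² / E
  purple: (153 − 156.375)² / 156.375 = 0.0728
  red: (55 − 52.125)² / 52.125 = 0.1586
  white: (70 − 69.5)² / 69.5 = 0.0036
χ² = 0.0728 + 0.1586 + 0.0036 = 0.235

0.235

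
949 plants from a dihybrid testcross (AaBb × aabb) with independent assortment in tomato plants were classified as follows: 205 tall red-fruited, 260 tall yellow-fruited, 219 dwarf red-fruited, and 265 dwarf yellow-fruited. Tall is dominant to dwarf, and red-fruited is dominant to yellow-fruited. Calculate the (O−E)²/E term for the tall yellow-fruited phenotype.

A dihybrid testcross with independent assortment gives a 1:1:1:1 ratio.
Expected counts for N = 949 under a 1:1:1:1 ratio (total parts = 4):
  tall red-fruited: 949 × 1/4 = 237.25
  tall yellow-fruited: 949 × 1/4 = 237.25
  dwarf red-fruited: 949 × 1/4 = 237.25
  dwarf yellow-fruited: 949 × 1/4 = 237.25
Contribution of tall yellow-fruited: (260 − 237.25)² / 237.25 = 2.1815

2.182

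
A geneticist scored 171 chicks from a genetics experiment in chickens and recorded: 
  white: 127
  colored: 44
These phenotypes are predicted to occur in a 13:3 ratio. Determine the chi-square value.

5.470

Total ratio parts = 16. Expected numbers out of 171:
  white: 171 × 13/16 = 138.9375
  colored: 171 × 3/16 = 32.0625
χ² = Σ (O − E)² / E
  white: (127 − 138.9375)² / 138.9375 = 1.0257
  colored: (44 − 32.0625)² / 32.0625 = 4.4446
χ² = 1.0257 + 4.4446 = 5.4703 ≈ 5.470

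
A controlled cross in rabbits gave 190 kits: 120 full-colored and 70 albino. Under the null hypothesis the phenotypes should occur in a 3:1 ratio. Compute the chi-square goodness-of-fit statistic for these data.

14.211

The 3:1 ratio has 4 parts, so with N = 190 the expected counts are:
  full-colored: 190 × 3/4 = 142.5
  albino: 190 × 1/4 = 47.5
χ² = Σ (O − E)² / E
  full-colored: (120 − 142.5)² / 142.5 = 3.5526
  albino: (70 − 47.5)² / 47.5 = 10.6579
χ² = 3.5526 + 10.6579 = 14.2105 ≈ 14.211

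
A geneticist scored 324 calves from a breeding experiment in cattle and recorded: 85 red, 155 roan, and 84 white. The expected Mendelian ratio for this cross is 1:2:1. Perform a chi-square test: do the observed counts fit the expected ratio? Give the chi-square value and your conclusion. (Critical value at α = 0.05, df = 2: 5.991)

0.611; consistent

Under the 1:2:1 hypothesis (Σ ratio = 4, N = 324):
  red: 324 × 1/4 = 81
  roan: 324 × 2/4 = 162
  white: 324 × 1/4 = 81
χ² = Σ (O − E)² / E
  red: (85 − 81)² / 81 = 0.1975
  roan: (155 − 162)² / 162 = 0.3025
  white: (84 − 81)² / 81 = 0.1111
χ² = 0.1975 + 0.3025 + 0.1111 = 0.6111 ≈ 0.611
Degrees of freedom = 3 − 1 = 2; critical value at α = 0.05 is 5.991.
Since 0.611 < 5.991, we fail to reject the null hypothesis — the data are consistent with the 1:2:1 ratio.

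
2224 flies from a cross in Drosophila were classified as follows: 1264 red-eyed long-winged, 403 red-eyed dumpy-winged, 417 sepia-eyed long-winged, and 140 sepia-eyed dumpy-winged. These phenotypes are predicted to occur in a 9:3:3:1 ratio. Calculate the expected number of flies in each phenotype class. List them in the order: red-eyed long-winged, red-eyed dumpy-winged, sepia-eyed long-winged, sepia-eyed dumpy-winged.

1251, 417, 417, 139

Under the 9:3:3:1 hypothesis (Σ ratio = 16, N = 2224):
  red-eyed long-winged: 2224 × 9/16 = 1251
  red-eyed dumpy-winged: 2224 × 3/16 = 417
  sepia-eyed long-winged: 2224 × 3/16 = 417
  sepia-eyed dumpy-winged: 2224 × 1/16 = 139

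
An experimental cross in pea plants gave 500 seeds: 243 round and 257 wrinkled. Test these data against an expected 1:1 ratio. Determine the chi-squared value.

The 1:1 ratio has 2 parts, so with N = 500 the expected counts are:
  round: 500 × 1/2 = 250
  wrinkled: 500 × 1/2 = 250
χ² = Σ (O − E)² / E
  round: (243 − 250)² / 250 = 0.1960
  wrinkled: (257 − 250)² / 250 = 0.1960
χ² = 0.1960 + 0.1960 = 0.392

0.392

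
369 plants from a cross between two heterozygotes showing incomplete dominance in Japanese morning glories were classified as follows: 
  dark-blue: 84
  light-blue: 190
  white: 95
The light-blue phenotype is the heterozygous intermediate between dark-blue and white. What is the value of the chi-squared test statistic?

0.984

With incomplete dominance, a heterozygote × heterozygote cross gives a 1:2:1 phenotypic ratio.
Expected counts for N = 369 under a 1:2:1 ratio (total parts = 4):
  dark-blue: 369 × 1/4 = 92.25
  light-blue: 369 × 2/4 = 184.5
  white: 369 × 1/4 = 92.25
χ² = Σ (O − E)² / E
  dark-blue: (84 − 92.25)² / 92.25 = 0.7378
  light-blue: (190 − 184.5)² / 184.5 = 0.1640
  white: (95 − 92.25)² / 92.25 = 0.0820
χ² = 0.7378 + 0.1640 + 0.0820 = 0.9838 ≈ 0.984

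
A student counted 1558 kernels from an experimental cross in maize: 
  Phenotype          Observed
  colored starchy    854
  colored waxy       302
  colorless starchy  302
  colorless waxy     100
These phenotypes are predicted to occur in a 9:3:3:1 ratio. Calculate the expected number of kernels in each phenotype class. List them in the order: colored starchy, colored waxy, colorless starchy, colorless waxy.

Expected counts for N = 1558 under a 9:3:3:1 ratio (total parts = 16):
  colored starchy: 1558 × 9/16 = 876.375
  colored waxy: 1558 × 3/16 = 292.125
  colorless starchy: 1558 × 3/16 = 292.125
  colorless waxy: 1558 × 1/16 = 97.375

876.375, 292.125, 292.125, 97.375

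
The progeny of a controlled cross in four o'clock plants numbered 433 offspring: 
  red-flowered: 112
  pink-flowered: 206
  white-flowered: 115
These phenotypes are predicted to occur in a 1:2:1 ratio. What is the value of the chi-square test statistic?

1.060

Total ratio parts = 4. Expected numbers out of 433:
  red-flowered: 433 × 1/4 = 108.25
  pink-flowered: 433 × 2/4 = 216.5
  white-flowered: 433 × 1/4 = 108.25
χ² = Σ (O − E)² / E
  red-flowered: (112 − 108.25)² / 108.25 = 0.1299
  pink-flowered: (206 − 216.5)² / 216.5 = 0.5092
  white-flowered: (115 − 108.25)² / 108.25 = 0.4209
χ² = 0.1299 + 0.5092 + 0.4209 = 1.060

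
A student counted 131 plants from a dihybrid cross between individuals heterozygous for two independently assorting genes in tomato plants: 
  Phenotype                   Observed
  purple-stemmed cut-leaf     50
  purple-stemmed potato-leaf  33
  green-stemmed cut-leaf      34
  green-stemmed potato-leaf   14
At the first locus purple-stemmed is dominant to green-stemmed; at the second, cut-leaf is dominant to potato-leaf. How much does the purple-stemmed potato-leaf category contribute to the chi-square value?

2.898

A dihybrid F₂ with independent assortment and complete dominance at both loci gives a 9:3:3:1 phenotypic ratio.
Under the 9:3:3:1 hypothesis (Σ ratio = 16, N = 131):
  purple-stemmed cut-leaf: 131 × 9/16 = 73.6875
  purple-stemmed potato-leaf: 131 × 3/16 = 24.5625
  green-stemmed cut-leaf: 131 × 3/16 = 24.5625
  green-stemmed potato-leaf: 131 × 1/16 = 8.1875
Contribution of purple-stemmed potato-leaf: (33 − 24.5625)² / 24.5625 = 2.8984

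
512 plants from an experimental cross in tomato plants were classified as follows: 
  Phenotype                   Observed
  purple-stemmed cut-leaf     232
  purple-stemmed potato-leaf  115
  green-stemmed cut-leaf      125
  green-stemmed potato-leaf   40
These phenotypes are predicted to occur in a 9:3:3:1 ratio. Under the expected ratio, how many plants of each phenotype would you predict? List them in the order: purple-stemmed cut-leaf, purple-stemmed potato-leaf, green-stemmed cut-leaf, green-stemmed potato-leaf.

Under the 9:3:3:1 hypothesis (Σ ratio = 16, N = 512):
  purple-stemmed cut-leaf: 512 × 9/16 = 288
  purple-stemmed potato-leaf: 512 × 3/16 = 96
  green-stemmed cut-leaf: 512 × 3/16 = 96
  green-stemmed potato-leaf: 512 × 1/16 = 32

288, 96, 96, 32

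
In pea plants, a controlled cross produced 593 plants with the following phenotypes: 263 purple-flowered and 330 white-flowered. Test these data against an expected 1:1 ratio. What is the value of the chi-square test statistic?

7.570

Total ratio parts = 2. Expected numbers out of 593:
  purple-flowered: 593 × 1/2 = 296.5
  white-flowered: 593 × 1/2 = 296.5
χ² = Σ (O − E)² / E
  purple-flowered: (263 − 296.5)² / 296.5 = 3.7850
  white-flowered: (330 − 296.5)² / 296.5 = 3.7850
χ² = 3.7850 + 3.7850 = 7.570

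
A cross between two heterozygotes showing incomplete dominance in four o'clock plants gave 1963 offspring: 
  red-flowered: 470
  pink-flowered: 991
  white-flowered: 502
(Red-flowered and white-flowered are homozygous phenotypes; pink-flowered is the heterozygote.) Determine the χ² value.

With incomplete dominance, a heterozygote × heterozygote cross gives a 1:2:1 phenotypic ratio.
The 1:2:1 ratio has 4 parts, so with N = 1963 the expected counts are:
  red-flowered: 1963 × 1/4 = 490.75
  pink-flowered: 1963 × 2/4 = 981.5
  white-flowered: 1963 × 1/4 = 490.75
χ² = Σ (O − E)² / E
  red-flowered: (470 − 490.75)² / 490.75 = 0.8774
  pink-flowered: (991 − 981.5)² / 981.5 = 0.0920
  white-flowered: (502 − 490.75)² / 490.75 = 0.2579
χ² = 0.8774 + 0.0920 + 0.2579 = 1.2273 ≈ 1.227

1.227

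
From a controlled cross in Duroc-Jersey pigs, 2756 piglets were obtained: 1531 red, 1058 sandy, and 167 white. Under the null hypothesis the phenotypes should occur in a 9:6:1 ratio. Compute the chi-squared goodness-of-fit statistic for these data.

Expected counts for N = 2756 under a 9:6:1 ratio (total parts = 16):
  red: 2756 × 9/16 = 1550.25
  sandy: 2756 × 6/16 = 1033.5
  white: 2756 × 1/16 = 172.25
χ² = Σ (O − E)² / E
  red: (1531 − 1550.25)² / 1550.25 = 0.2390
  sandy: (1058 − 1033.5)² / 1033.5 = 0.5808
  white: (167 − 172.25)² / 172.25 = 0.1600
χ² = 0.2390 + 0.5808 + 0.1600 = 0.9798 ≈ 0.980

0.980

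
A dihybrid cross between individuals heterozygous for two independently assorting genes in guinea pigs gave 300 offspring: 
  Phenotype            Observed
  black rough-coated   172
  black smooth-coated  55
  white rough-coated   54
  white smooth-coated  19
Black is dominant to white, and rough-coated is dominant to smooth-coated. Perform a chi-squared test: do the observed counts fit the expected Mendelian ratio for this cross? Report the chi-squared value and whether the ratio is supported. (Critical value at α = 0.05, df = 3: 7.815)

A dihybrid F₂ with independent assortment and complete dominance at both loci gives a 9:3:3:1 phenotypic ratio.
The 9:3:3:1 ratio has 16 parts, so with N = 300 the expected counts are:
  black rough-coated: 300 × 9/16 = 168.75
  black smooth-coated: 300 × 3/16 = 56.25
  white rough-coated: 300 × 3/16 = 56.25
  white smooth-coated: 300 × 1/16 = 18.75
χ² = Σ (O − E)² / E
  black rough-coated: (172 − 168.75)² / 168.75 = 0.0626
  black smooth-coated: (55 − 56.25)² / 56.25 = 0.0278
  white rough-coated: (54 − 56.25)² / 56.25 = 0.0900
  white smooth-coated: (19 − 18.75)² / 18.75 = 0.0033
χ² = 0.0626 + 0.0278 + 0.0900 + 0.0033 = 0.1837 ≈ 0.184
Degrees of freedom = 4 − 1 = 3; critical value at α = 0.05 is 7.815.
Since 0.184 < 7.815, we fail to reject the null hypothesis — the data are consistent with the 9:3:3:1 ratio.

0.184; consistent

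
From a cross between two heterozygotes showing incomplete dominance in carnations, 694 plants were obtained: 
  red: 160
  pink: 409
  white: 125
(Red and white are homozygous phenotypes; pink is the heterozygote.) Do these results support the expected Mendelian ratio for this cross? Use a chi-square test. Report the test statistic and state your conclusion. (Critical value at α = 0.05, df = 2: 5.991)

25.686; not consistent

With incomplete dominance, a heterozygote × heterozygote cross gives a 1:2:1 phenotypic ratio.
The 1:2:1 ratio has 4 parts, so with N = 694 the expected counts are:
  red: 694 × 1/4 = 173.5
  pink: 694 × 2/4 = 347
  white: 694 × 1/4 = 173.5
χ² = Σ (O − E)² / E
  red: (160 − 173.5)² / 173.5 = 1.0504
  pink: (409 − 347)² / 347 = 11.0778
  white: (125 − 173.5)² / 173.5 = 13.5576
χ² = 1.0504 + 11.0778 + 13.5576 = 25.6858 ≈ 25.686
Degrees of freedom = 3 − 1 = 2; critical value at α = 0.05 is 5.991.
Since 25.686 > 5.991, we reject the null hypothesis — the data do not fit the 1:2:1 ratio.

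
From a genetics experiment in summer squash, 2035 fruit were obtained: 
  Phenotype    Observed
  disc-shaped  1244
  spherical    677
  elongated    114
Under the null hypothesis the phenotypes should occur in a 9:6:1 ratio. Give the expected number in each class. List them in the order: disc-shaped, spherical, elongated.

1144.6875, 763.125, 127.1875

Under the 9:6:1 hypothesis (Σ ratio = 16, N = 2035):
  disc-shaped: 2035 × 9/16 = 1144.6875
  spherical: 2035 × 6/16 = 763.125
  elongated: 2035 × 1/16 = 127.1875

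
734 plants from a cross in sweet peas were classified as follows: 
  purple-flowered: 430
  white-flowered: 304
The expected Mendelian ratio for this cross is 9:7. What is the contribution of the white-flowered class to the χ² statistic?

0.913

Expected counts for N = 734 under a 9:7 ratio (total parts = 16):
  purple-flowered: 734 × 9/16 = 412.875
  white-flowered: 734 × 7/16 = 321.125
Contribution of white-flowered: (304 − 321.125)² / 321.125 = 0.9132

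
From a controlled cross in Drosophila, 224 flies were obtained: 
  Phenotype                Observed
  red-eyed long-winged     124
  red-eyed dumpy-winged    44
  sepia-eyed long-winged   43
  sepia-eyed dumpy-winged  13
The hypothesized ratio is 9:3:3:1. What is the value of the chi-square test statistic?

0.222

Total ratio parts = 16. Expected numbers out of 224:
  red-eyed long-winged: 224 × 9/16 = 126
  red-eyed dumpy-winged: 224 × 3/16 = 42
  sepia-eyed long-winged: 224 × 3/16 = 42
  sepia-eyed dumpy-winged: 224 × 1/16 = 14
χ² = Σ (O − E)² / E
  red-eyed long-winged: (124 − 126)² / 126 = 0.0317
  red-eyed dumpy-winged: (44 − 42)² / 42 = 0.0952
  sepia-eyed long-winged: (43 − 42)² / 42 = 0.0238
  sepia-eyed dumpy-winged: (13 − 14)² / 14 = 0.0714
χ² = 0.0317 + 0.0952 + 0.0238 + 0.0714 = 0.2221 ≈ 0.222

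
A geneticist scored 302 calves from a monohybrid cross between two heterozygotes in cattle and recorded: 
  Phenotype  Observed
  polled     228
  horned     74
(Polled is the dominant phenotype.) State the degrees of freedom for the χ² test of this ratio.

1

For a monohybrid cross between heterozygotes with complete dominance, the expected phenotypic ratio is 3:1.
A goodness-of-fit test with 2 phenotype classes has df = 2 − 1 = 1.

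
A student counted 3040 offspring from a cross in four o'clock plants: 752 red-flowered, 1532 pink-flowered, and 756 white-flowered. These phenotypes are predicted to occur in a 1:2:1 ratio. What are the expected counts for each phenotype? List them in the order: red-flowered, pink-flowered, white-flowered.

760, 1520, 760

Under the 1:2:1 hypothesis (Σ ratio = 4, N = 3040):
  red-flowered: 3040 × 1/4 = 760
  pink-flowered: 3040 × 2/4 = 1520
  white-flowered: 3040 × 1/4 = 760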